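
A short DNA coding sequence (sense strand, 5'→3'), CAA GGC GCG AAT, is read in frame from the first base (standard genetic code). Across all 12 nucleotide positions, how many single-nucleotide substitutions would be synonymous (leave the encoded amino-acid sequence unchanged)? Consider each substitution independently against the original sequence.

8

Codon 1 (CAA, Gln): 1 synonymous substitution.
Codon 2 (GGC, Gly): 3 synonymous substitutions.
Codon 3 (GCG, Ala): 3 synonymous substitutions.
Codon 4 (AAT, Asn): 1 synonymous substitution.
Total: 1 + 3 + 3 + 1 = 8.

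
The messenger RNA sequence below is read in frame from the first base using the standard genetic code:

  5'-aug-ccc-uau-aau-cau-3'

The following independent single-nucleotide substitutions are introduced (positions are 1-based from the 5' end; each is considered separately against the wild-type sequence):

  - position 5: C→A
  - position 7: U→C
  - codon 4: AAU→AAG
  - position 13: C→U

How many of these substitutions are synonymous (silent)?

Codon 2: CCC (Pro) → CAC (His) — missense.
Codon 3: UAU (Tyr) → CAU (His) — missense.
Codon 4: AAU (Asn) → AAG (Lys) — missense.
Codon 5: CAU (His) → UAU (Tyr) — missense.
Synonymous: 0 of 4.

0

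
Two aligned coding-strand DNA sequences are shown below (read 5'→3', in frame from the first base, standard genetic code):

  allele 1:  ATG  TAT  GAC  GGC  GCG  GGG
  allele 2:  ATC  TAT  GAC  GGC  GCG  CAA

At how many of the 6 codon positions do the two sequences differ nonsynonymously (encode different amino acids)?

Codon 1: ATG Met / ATC Ile — nonsynonymous.
Codon 2: TAT Tyr / TAT Tyr — identical.
Codon 3: GAC Asp / GAC Asp — identical.
Codon 4: GGC Gly / GGC Gly — identical.
Codon 5: GCG Ala / GCG Ala — identical.
Codon 6: GGG Gly / CAA Gln — nonsynonymous.
Nonsynonymous differences: 2.

2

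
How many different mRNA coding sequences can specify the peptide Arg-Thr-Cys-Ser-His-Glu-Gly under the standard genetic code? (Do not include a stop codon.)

4608

Arg: 6 codons.
Thr: 4 codons.
Cys: 2 codons.
Ser: 6 codons.
His: 2 codons.
Glu: 2 codons.
Gly: 4 codons.
6 × 4 × 2 × 6 × 2 × 2 × 4 = 4608.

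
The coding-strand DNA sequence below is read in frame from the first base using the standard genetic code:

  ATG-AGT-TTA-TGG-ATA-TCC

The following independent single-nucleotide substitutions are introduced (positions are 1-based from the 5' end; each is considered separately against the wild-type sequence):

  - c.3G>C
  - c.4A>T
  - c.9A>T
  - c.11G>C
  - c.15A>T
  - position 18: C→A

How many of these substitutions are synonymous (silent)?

Codon 1: ATG (Met) → ATC (Ile) — missense.
Codon 2: AGT (Ser) → TGT (Cys) — missense.
Codon 3: TTA (Leu) → TTT (Phe) — missense.
Codon 4: TGG (Trp) → TCG (Ser) — missense.
Codon 5: ATA (Ile) → ATT (Ile) — synonymous.
Codon 6: TCC (Ser) → TCA (Ser) — synonymous.
Synonymous: 2 of 6.

2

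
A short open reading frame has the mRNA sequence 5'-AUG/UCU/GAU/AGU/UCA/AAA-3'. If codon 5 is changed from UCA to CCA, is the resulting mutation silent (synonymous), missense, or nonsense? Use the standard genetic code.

missense

Position 13 falls in codon 5: UCA → Ser.
After the substitution the codon is CCA → Pro.
Ser ≠ Pro, so this is a missense mutation.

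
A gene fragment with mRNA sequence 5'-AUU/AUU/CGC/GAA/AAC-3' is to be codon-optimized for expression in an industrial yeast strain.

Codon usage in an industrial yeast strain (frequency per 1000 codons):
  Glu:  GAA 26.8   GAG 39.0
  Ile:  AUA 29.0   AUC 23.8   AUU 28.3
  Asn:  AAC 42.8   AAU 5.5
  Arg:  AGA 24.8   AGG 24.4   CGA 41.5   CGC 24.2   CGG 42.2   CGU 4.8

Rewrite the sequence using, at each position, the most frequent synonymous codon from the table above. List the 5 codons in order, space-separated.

AUA AUA CGG GAG AAC

Codon 1 (Ile): best is AUA at 29.0.
Codon 2 (Ile): best is AUA at 29.0.
Codon 3 (Arg): best is CGG at 42.2.
Codon 4 (Glu): best is GAG at 39.0.
Codon 5 (Asn): best is AAC at 42.8.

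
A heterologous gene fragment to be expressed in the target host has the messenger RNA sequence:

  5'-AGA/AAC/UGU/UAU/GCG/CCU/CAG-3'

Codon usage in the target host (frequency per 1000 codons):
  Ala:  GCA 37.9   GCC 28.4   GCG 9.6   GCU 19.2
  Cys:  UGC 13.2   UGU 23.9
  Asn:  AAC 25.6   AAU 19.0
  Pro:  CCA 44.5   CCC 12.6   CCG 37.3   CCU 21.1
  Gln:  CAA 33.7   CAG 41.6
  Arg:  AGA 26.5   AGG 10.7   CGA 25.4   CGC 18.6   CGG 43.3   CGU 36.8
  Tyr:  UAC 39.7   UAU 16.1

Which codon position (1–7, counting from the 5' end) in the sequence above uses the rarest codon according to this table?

Codon 1 AGA (Arg): 26.5 per 1000.
Codon 2 AAC (Asn): 25.6 per 1000.
Codon 3 UGU (Cys): 23.9 per 1000.
Codon 4 UAU (Tyr): 16.1 per 1000.
Codon 5 GCG (Ala): 9.6 per 1000.
Codon 6 CCU (Pro): 21.1 per 1000.
Codon 7 CAG (Gln): 41.6 per 1000.
Lowest frequency is 9.6 at codon 5.

5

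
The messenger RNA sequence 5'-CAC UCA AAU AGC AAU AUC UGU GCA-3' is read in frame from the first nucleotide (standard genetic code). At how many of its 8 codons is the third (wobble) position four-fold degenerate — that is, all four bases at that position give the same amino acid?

Codon 1 CAC (His): third position 2-fold.
Codon 2 UCA (Ser): third position 4-fold.
Codon 3 AAU (Asn): third position 2-fold.
Codon 4 AGC (Ser): third position 2-fold.
Codon 5 AAU (Asn): third position 2-fold.
Codon 6 AUC (Ile): third position 3-fold.
Codon 7 UGU (Cys): third position 2-fold.
Codon 8 GCA (Ala): third position 4-fold.
Four-fold degenerate third positions: 2.

2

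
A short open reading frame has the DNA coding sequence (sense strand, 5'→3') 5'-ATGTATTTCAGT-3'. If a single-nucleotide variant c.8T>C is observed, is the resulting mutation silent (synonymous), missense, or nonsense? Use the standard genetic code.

Position 8 falls in codon 3: TTC → Phe.
After the substitution the codon is TCC → Ser.
Phe ≠ Ser, so this is a missense mutation.

missense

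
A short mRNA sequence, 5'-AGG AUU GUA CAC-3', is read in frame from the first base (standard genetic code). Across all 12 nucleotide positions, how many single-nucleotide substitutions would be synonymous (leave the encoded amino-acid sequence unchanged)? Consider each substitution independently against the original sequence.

Codon 1 (AGG, Arg): 2 synonymous substitutions.
Codon 2 (AUU, Ile): 2 synonymous substitutions.
Codon 3 (GUA, Val): 3 synonymous substitutions.
Codon 4 (CAC, His): 1 synonymous substitution.
Total: 2 + 2 + 3 + 1 = 8.

8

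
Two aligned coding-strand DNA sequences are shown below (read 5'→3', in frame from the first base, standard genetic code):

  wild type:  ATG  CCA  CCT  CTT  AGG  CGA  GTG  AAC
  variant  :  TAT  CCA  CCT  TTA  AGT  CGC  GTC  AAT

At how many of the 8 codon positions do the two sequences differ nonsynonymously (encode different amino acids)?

Codon 1: ATG Met / TAT Tyr — nonsynonymous.
Codon 2: CCA Pro / CCA Pro — identical.
Codon 3: CCT Pro / CCT Pro — identical.
Codon 4: CTT Leu / TTA Leu — synonymous.
Codon 5: AGG Arg / AGT Ser — nonsynonymous.
Codon 6: CGA Arg / CGC Arg — synonymous.
Codon 7: GTG Val / GTC Val — synonymous.
Codon 8: AAC Asn / AAT Asn — synonymous.
Nonsynonymous differences: 2.

2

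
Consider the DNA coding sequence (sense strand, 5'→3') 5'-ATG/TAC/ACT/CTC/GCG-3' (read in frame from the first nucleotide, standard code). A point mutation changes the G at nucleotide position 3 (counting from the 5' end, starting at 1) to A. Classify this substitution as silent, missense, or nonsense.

missense

Position 3 falls in codon 1: ATG → Met.
After the substitution the codon is ATA → Ile.
Met ≠ Ile, so this is a missense mutation.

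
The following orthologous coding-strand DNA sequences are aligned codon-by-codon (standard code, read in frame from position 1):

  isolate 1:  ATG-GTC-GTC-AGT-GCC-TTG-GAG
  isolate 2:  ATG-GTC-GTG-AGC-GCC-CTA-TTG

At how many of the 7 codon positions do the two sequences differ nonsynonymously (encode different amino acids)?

1

Codon 1: ATG Met / ATG Met — identical.
Codon 2: GTC Val / GTC Val — identical.
Codon 3: GTC Val / GTG Val — synonymous.
Codon 4: AGT Ser / AGC Ser — synonymous.
Codon 5: GCC Ala / GCC Ala — identical.
Codon 6: TTG Leu / CTA Leu — synonymous.
Codon 7: GAG Glu / TTG Leu — nonsynonymous.
Nonsynonymous differences: 1.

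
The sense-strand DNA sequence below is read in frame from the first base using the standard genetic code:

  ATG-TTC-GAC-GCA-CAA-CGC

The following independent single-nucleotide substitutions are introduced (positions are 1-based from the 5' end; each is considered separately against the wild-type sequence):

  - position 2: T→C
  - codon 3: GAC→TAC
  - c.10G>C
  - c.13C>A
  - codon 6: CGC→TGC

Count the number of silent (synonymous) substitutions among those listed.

Codon 1: ATG (Met) → ACG (Thr) — missense.
Codon 3: GAC (Asp) → TAC (Tyr) — missense.
Codon 4: GCA (Ala) → CCA (Pro) — missense.
Codon 5: CAA (Gln) → AAA (Lys) — missense.
Codon 6: CGC (Arg) → TGC (Cys) — missense.
Synonymous: 0 of 5.

0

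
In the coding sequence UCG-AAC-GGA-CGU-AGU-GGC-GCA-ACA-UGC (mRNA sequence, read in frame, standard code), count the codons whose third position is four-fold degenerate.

6

Codon 1 UCG (Ser): third position 4-fold.
Codon 2 AAC (Asn): third position 2-fold.
Codon 3 GGA (Gly): third position 4-fold.
Codon 4 CGU (Arg): third position 4-fold.
Codon 5 AGU (Ser): third position 2-fold.
Codon 6 GGC (Gly): third position 4-fold.
Codon 7 GCA (Ala): third position 4-fold.
Codon 8 ACA (Thr): third position 4-fold.
Codon 9 UGC (Cys): third position 2-fold.
Four-fold degenerate third positions: 6.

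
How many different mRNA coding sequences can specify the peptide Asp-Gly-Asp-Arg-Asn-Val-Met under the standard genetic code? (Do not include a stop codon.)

768

Asp: 2 codons.
Gly: 4 codons.
Asp: 2 codons.
Arg: 6 codons.
Asn: 2 codons.
Val: 4 codons.
Met: 1 codon.
2 × 4 × 2 × 6 × 2 × 4 × 1 = 768.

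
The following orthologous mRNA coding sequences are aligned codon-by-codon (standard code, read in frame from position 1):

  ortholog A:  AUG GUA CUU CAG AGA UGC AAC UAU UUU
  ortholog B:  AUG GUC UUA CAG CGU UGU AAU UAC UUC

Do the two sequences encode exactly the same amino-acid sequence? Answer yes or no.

yes

Codon 1: AUG Met / AUG Met — identical.
Codon 2: GUA Val / GUC Val — synonymous.
Codon 3: CUU Leu / UUA Leu — synonymous.
Codon 4: CAG Gln / CAG Gln — identical.
Codon 5: AGA Arg / CGU Arg — synonymous.
Codon 6: UGC Cys / UGU Cys — synonymous.
Codon 7: AAC Asn / AAU Asn — synonymous.
Codon 8: UAU Tyr / UAC Tyr — synonymous.
Codon 9: UUU Phe / UUC Phe — synonymous.
Nonsynonymous differences: 0 → same protein.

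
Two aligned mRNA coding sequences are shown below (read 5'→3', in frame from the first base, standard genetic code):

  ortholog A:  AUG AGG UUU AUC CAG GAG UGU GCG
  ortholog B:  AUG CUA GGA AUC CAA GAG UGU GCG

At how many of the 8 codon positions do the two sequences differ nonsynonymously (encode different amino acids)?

Codon 1: AUG Met / AUG Met — identical.
Codon 2: AGG Arg / CUA Leu — nonsynonymous.
Codon 3: UUU Phe / GGA Gly — nonsynonymous.
Codon 4: AUC Ile / AUC Ile — identical.
Codon 5: CAG Gln / CAA Gln — synonymous.
Codon 6: GAG Glu / GAG Glu — identical.
Codon 7: UGU Cys / UGU Cys — identical.
Codon 8: GCG Ala / GCG Ala — identical.
Nonsynonymous differences: 2.

2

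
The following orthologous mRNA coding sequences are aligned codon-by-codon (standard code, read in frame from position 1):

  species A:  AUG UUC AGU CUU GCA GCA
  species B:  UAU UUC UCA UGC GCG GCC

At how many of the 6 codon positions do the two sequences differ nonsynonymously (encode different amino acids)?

2

Codon 1: AUG Met / UAU Tyr — nonsynonymous.
Codon 2: UUC Phe / UUC Phe — identical.
Codon 3: AGU Ser / UCA Ser — synonymous.
Codon 4: CUU Leu / UGC Cys — nonsynonymous.
Codon 5: GCA Ala / GCG Ala — synonymous.
Codon 6: GCA Ala / GCC Ala — synonymous.
Nonsynonymous differences: 2.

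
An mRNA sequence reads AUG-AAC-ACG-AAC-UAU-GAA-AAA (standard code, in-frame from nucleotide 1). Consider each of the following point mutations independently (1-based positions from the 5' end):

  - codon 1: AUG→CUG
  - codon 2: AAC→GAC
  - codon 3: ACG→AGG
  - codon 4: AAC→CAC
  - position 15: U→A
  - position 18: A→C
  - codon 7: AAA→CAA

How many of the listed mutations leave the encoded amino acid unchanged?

0

Codon 1: AUG (Met) → CUG (Leu) — missense.
Codon 2: AAC (Asn) → GAC (Asp) — missense.
Codon 3: ACG (Thr) → AGG (Arg) — missense.
Codon 4: AAC (Asn) → CAC (His) — missense.
Codon 5: UAU (Tyr) → UAA (Stop) — nonsense.
Codon 6: GAA (Glu) → GAC (Asp) — missense.
Codon 7: AAA (Lys) → CAA (Gln) — missense.
Synonymous: 0 of 7.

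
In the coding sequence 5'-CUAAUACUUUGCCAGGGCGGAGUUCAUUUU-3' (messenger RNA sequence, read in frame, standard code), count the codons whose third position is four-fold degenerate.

Codon 1 CUA (Leu): third position 4-fold.
Codon 2 AUA (Ile): third position 3-fold.
Codon 3 CUU (Leu): third position 4-fold.
Codon 4 UGC (Cys): third position 2-fold.
Codon 5 CAG (Gln): third position 2-fold.
Codon 6 GGC (Gly): third position 4-fold.
Codon 7 GGA (Gly): third position 4-fold.
Codon 8 GUU (Val): third position 4-fold.
Codon 9 CAU (His): third position 2-fold.
Codon 10 UUU (Phe): third position 2-fold.
Four-fold degenerate third positions: 5.

5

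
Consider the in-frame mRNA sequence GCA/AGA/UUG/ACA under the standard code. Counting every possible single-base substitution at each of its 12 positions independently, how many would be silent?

Codon 1 (GCA, Ala): 3 synonymous substitutions.
Codon 2 (AGA, Arg): 2 synonymous substitutions.
Codon 3 (UUG, Leu): 2 synonymous substitutions.
Codon 4 (ACA, Thr): 3 synonymous substitutions.
Total: 3 + 2 + 2 + 3 = 10.

10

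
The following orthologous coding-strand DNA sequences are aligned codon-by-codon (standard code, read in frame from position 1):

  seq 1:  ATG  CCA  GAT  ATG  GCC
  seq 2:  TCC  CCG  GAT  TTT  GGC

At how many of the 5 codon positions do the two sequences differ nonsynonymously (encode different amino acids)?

Codon 1: ATG Met / TCC Ser — nonsynonymous.
Codon 2: CCA Pro / CCG Pro — synonymous.
Codon 3: GAT Asp / GAT Asp — identical.
Codon 4: ATG Met / TTT Phe — nonsynonymous.
Codon 5: GCC Ala / GGC Gly — nonsynonymous.
Nonsynonymous differences: 3.

3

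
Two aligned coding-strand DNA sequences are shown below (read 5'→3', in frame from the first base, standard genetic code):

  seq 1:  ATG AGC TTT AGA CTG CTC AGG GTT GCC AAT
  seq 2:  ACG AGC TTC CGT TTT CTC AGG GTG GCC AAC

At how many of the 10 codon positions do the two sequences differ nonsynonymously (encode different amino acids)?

Codon 1: ATG Met / ACG Thr — nonsynonymous.
Codon 2: AGC Ser / AGC Ser — identical.
Codon 3: TTT Phe / TTC Phe — synonymous.
Codon 4: AGA Arg / CGT Arg — synonymous.
Codon 5: CTG Leu / TTT Phe — nonsynonymous.
Codon 6: CTC Leu / CTC Leu — identical.
Codon 7: AGG Arg / AGG Arg — identical.
Codon 8: GTT Val / GTG Val — synonymous.
Codon 9: GCC Ala / GCC Ala — identical.
Codon 10: AAT Asn / AAC Asn — synonymous.
Nonsynonymous differences: 2.

2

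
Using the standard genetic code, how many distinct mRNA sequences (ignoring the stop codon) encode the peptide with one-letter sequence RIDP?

Arg: 6 codons.
Ile: 3 codons.
Asp: 2 codons.
Pro: 4 codons.
6 × 3 × 2 × 4 = 144.

144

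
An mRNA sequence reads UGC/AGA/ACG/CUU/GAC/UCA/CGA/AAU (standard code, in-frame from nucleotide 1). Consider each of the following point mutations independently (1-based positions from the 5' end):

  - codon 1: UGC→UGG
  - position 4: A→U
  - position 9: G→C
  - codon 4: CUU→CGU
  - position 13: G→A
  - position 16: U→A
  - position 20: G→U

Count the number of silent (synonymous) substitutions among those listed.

Codon 1: UGC (Cys) → UGG (Trp) — missense.
Codon 2: AGA (Arg) → UGA (Stop) — nonsense.
Codon 3: ACG (Thr) → ACC (Thr) — synonymous.
Codon 4: CUU (Leu) → CGU (Arg) — missense.
Codon 5: GAC (Asp) → AAC (Asn) — missense.
Codon 6: UCA (Ser) → ACA (Thr) — missense.
Codon 7: CGA (Arg) → CUA (Leu) — missense.
Synonymous: 1 of 7.

1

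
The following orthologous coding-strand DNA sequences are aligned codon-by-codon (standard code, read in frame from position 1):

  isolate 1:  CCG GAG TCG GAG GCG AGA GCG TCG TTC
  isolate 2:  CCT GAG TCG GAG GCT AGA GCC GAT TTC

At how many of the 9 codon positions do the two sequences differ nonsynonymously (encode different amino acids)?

Codon 1: CCG Pro / CCT Pro — synonymous.
Codon 2: GAG Glu / GAG Glu — identical.
Codon 3: TCG Ser / TCG Ser — identical.
Codon 4: GAG Glu / GAG Glu — identical.
Codon 5: GCG Ala / GCT Ala — synonymous.
Codon 6: AGA Arg / AGA Arg — identical.
Codon 7: GCG Ala / GCC Ala — synonymous.
Codon 8: TCG Ser / GAT Asp — nonsynonymous.
Codon 9: TTC Phe / TTC Phe — identical.
Nonsynonymous differences: 1.

1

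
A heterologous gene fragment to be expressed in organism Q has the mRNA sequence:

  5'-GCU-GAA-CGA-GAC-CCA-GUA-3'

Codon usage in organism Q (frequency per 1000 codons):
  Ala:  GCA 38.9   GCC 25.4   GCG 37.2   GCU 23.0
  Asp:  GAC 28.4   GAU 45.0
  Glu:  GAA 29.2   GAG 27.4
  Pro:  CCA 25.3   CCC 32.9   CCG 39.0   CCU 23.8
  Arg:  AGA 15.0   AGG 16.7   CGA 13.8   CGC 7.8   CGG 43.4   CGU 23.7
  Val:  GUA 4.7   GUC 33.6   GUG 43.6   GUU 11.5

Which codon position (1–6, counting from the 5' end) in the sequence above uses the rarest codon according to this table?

6

Codon 1 GCU (Ala): 23.0 per 1000.
Codon 2 GAA (Glu): 29.2 per 1000.
Codon 3 CGA (Arg): 13.8 per 1000.
Codon 4 GAC (Asp): 28.4 per 1000.
Codon 5 CCA (Pro): 25.3 per 1000.
Codon 6 GUA (Val): 4.7 per 1000.
Lowest frequency is 4.7 at codon 6.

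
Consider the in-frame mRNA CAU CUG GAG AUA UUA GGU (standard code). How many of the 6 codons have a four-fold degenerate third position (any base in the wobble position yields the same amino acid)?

2

Codon 1 CAU (His): third position 2-fold.
Codon 2 CUG (Leu): third position 4-fold.
Codon 3 GAG (Glu): third position 2-fold.
Codon 4 AUA (Ile): third position 3-fold.
Codon 5 UUA (Leu): third position 2-fold.
Codon 6 GGU (Gly): third position 4-fold.
Four-fold degenerate third positions: 2.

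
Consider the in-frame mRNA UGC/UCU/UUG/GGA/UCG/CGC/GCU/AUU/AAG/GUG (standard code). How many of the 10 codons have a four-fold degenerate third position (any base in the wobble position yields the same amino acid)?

Codon 1 UGC (Cys): third position 2-fold.
Codon 2 UCU (Ser): third position 4-fold.
Codon 3 UUG (Leu): third position 2-fold.
Codon 4 GGA (Gly): third position 4-fold.
Codon 5 UCG (Ser): third position 4-fold.
Codon 6 CGC (Arg): third position 4-fold.
Codon 7 GCU (Ala): third position 4-fold.
Codon 8 AUU (Ile): third position 3-fold.
Codon 9 AAG (Lys): third position 2-fold.
Codon 10 GUG (Val): third position 4-fold.
Four-fold degenerate third positions: 6.

6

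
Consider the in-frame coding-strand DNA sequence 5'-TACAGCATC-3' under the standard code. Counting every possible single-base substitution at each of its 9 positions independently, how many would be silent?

4

Codon 1 (TAC, Tyr): 1 synonymous substitution.
Codon 2 (AGC, Ser): 1 synonymous substitution.
Codon 3 (ATC, Ile): 2 synonymous substitutions.
Total: 1 + 1 + 2 = 4.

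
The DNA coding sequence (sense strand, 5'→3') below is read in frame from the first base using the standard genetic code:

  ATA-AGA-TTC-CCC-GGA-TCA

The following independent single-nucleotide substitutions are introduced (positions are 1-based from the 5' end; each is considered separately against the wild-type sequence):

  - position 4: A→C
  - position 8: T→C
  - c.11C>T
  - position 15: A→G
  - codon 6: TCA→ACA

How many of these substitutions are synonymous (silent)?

2

Codon 2: AGA (Arg) → CGA (Arg) — synonymous.
Codon 3: TTC (Phe) → TCC (Ser) — missense.
Codon 4: CCC (Pro) → CTC (Leu) — missense.
Codon 5: GGA (Gly) → GGG (Gly) — synonymous.
Codon 6: TCA (Ser) → ACA (Thr) — missense.
Synonymous: 2 of 5.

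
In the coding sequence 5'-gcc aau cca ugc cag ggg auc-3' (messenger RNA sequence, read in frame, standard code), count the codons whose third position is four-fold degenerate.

3

Codon 1 GCC (Ala): third position 4-fold.
Codon 2 AAU (Asn): third position 2-fold.
Codon 3 CCA (Pro): third position 4-fold.
Codon 4 UGC (Cys): third position 2-fold.
Codon 5 CAG (Gln): third position 2-fold.
Codon 6 GGG (Gly): third position 4-fold.
Codon 7 AUC (Ile): third position 3-fold.
Four-fold degenerate third positions: 3.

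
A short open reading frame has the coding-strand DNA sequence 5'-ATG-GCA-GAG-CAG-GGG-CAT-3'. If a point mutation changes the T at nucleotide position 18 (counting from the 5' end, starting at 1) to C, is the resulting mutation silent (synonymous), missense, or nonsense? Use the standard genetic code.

Position 18 falls in codon 6: CAT → His.
After the substitution the codon is CAC → His.
Both encode His, so the change is synonymous.

silent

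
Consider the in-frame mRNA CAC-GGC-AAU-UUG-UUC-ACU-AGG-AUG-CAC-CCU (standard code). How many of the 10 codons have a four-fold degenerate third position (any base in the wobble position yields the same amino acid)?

3

Codon 1 CAC (His): third position 2-fold.
Codon 2 GGC (Gly): third position 4-fold.
Codon 3 AAU (Asn): third position 2-fold.
Codon 4 UUG (Leu): third position 2-fold.
Codon 5 UUC (Phe): third position 2-fold.
Codon 6 ACU (Thr): third position 4-fold.
Codon 7 AGG (Arg): third position 2-fold.
Codon 8 AUG (Met): third position 1-fold.
Codon 9 CAC (His): third position 2-fold.
Codon 10 CCU (Pro): third position 4-fold.
Four-fold degenerate third positions: 3.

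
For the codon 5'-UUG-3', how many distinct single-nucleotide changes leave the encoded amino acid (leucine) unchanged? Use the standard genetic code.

Position 1: CUG → 1 synonymous.
Position 2: none → 0 synonymous.
Position 3: UUA → 1 synonymous.
Total: 1 + 0 + 1 = 2.

2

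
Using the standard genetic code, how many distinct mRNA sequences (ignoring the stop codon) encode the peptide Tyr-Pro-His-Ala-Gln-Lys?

Tyr: 2 codons.
Pro: 4 codons.
His: 2 codons.
Ala: 4 codons.
Gln: 2 codons.
Lys: 2 codons.
2 × 4 × 2 × 4 × 2 × 2 = 256.

256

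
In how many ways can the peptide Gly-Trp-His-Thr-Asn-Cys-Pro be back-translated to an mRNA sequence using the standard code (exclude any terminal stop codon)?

512

Gly: 4 codons.
Trp: 1 codon.
His: 2 codons.
Thr: 4 codons.
Asn: 2 codons.
Cys: 2 codons.
Pro: 4 codons.
4 × 1 × 2 × 4 × 2 × 2 × 4 = 512.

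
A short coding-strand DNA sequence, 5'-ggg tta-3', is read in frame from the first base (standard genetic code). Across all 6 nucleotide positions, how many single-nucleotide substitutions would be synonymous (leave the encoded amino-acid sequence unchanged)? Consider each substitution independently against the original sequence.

Codon 1 (GGG, Gly): 3 synonymous substitutions.
Codon 2 (TTA, Leu): 2 synonymous substitutions.
Total: 3 + 2 = 5.

5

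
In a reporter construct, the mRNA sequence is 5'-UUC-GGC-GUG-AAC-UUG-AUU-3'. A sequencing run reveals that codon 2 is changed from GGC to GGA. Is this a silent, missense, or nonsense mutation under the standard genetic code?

Position 6 falls in codon 2: GGC → Gly.
After the substitution the codon is GGA → Gly.
Both encode Gly, so the change is synonymous.

silent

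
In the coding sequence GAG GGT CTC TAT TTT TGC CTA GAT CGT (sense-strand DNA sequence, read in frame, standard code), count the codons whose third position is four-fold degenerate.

Codon 1 GAG (Glu): third position 2-fold.
Codon 2 GGT (Gly): third position 4-fold.
Codon 3 CTC (Leu): third position 4-fold.
Codon 4 TAT (Tyr): third position 2-fold.
Codon 5 TTT (Phe): third position 2-fold.
Codon 6 TGC (Cys): third position 2-fold.
Codon 7 CTA (Leu): third position 4-fold.
Codon 8 GAT (Asp): third position 2-fold.
Codon 9 CGT (Arg): third position 4-fold.
Four-fold degenerate third positions: 4.

4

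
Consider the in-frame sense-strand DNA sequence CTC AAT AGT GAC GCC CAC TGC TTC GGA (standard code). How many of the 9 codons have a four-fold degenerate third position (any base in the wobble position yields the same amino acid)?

3

Codon 1 CTC (Leu): third position 4-fold.
Codon 2 AAT (Asn): third position 2-fold.
Codon 3 AGT (Ser): third position 2-fold.
Codon 4 GAC (Asp): third position 2-fold.
Codon 5 GCC (Ala): third position 4-fold.
Codon 6 CAC (His): third position 2-fold.
Codon 7 TGC (Cys): third position 2-fold.
Codon 8 TTC (Phe): third position 2-fold.
Codon 9 GGA (Gly): third position 4-fold.
Four-fold degenerate third positions: 3.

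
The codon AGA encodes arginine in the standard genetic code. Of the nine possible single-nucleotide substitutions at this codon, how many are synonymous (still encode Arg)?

Position 1: CGA → 1 synonymous.
Position 2: none → 0 synonymous.
Position 3: AGG → 1 synonymous.
Total: 1 + 0 + 1 = 2.

2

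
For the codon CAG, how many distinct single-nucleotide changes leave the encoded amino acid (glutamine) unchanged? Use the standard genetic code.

Position 1: none → 0 synonymous.
Position 2: none → 0 synonymous.
Position 3: CAA → 1 synonymous.
Total: 0 + 0 + 1 = 1.

1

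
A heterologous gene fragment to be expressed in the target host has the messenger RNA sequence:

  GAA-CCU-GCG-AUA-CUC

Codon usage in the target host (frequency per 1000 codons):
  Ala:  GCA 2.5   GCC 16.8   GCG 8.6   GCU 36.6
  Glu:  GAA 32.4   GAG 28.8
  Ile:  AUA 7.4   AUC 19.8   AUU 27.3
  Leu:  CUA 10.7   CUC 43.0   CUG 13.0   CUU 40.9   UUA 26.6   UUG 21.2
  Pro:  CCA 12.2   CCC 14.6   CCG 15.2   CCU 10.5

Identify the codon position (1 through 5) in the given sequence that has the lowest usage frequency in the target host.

4

Codon 1 GAA (Glu): 32.4 per 1000.
Codon 2 CCU (Pro): 10.5 per 1000.
Codon 3 GCG (Ala): 8.6 per 1000.
Codon 4 AUA (Ile): 7.4 per 1000.
Codon 5 CUC (Leu): 43.0 per 1000.
Lowest frequency is 7.4 at codon 4.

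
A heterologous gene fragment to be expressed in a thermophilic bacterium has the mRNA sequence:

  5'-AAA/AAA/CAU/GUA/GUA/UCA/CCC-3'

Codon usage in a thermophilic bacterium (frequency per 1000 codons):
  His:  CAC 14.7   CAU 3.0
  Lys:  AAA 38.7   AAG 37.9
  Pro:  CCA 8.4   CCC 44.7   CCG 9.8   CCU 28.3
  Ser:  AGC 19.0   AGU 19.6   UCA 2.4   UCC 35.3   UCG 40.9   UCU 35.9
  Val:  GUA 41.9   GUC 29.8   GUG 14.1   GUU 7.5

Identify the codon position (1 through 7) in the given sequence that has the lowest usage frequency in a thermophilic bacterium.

Codon 1 AAA (Lys): 38.7 per 1000.
Codon 2 AAA (Lys): 38.7 per 1000.
Codon 3 CAU (His): 3.0 per 1000.
Codon 4 GUA (Val): 41.9 per 1000.
Codon 5 GUA (Val): 41.9 per 1000.
Codon 6 UCA (Ser): 2.4 per 1000.
Codon 7 CCC (Pro): 44.7 per 1000.
Lowest frequency is 2.4 at codon 6.

6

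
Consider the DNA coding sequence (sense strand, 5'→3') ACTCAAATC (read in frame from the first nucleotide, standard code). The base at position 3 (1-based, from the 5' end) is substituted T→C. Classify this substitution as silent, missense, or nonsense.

Position 3 falls in codon 1: ACT → Thr.
After the substitution the codon is ACC → Thr.
Both encode Thr, so the change is synonymous.

silent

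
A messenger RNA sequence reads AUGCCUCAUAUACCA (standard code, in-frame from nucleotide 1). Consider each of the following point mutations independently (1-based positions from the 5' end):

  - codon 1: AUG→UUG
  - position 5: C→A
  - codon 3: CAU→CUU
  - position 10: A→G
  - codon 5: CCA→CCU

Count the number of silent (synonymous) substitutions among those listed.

Codon 1: AUG (Met) → UUG (Leu) — missense.
Codon 2: CCU (Pro) → CAU (His) — missense.
Codon 3: CAU (His) → CUU (Leu) — missense.
Codon 4: AUA (Ile) → GUA (Val) — missense.
Codon 5: CCA (Pro) → CCU (Pro) — synonymous.
Synonymous: 1 of 5.

1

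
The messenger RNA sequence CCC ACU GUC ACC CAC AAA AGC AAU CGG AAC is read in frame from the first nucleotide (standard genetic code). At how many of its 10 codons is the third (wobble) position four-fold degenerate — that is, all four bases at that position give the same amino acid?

Codon 1 CCC (Pro): third position 4-fold.
Codon 2 ACU (Thr): third position 4-fold.
Codon 3 GUC (Val): third position 4-fold.
Codon 4 ACC (Thr): third position 4-fold.
Codon 5 CAC (His): third position 2-fold.
Codon 6 AAA (Lys): third position 2-fold.
Codon 7 AGC (Ser): third position 2-fold.
Codon 8 AAU (Asn): third position 2-fold.
Codon 9 CGG (Arg): third position 4-fold.
Codon 10 AAC (Asn): third position 2-fold.
Four-fold degenerate third positions: 5.

5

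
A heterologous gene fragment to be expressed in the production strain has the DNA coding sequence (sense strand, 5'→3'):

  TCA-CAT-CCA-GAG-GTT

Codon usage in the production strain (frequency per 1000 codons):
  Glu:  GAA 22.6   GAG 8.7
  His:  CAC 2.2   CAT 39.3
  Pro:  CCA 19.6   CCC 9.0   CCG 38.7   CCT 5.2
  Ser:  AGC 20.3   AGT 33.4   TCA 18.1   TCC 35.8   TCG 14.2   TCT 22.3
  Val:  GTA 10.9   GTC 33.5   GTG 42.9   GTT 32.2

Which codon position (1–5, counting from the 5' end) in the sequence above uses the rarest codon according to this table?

Codon 1 TCA (Ser): 18.1 per 1000.
Codon 2 CAT (His): 39.3 per 1000.
Codon 3 CCA (Pro): 19.6 per 1000.
Codon 4 GAG (Glu): 8.7 per 1000.
Codon 5 GTT (Val): 32.2 per 1000.
Lowest frequency is 8.7 at codon 4.

4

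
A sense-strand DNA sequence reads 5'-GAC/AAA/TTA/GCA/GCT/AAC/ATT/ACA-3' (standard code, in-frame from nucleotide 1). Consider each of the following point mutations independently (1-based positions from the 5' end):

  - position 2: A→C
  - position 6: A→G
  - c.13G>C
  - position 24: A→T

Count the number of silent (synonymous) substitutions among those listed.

2

Codon 1: GAC (Asp) → GCC (Ala) — missense.
Codon 2: AAA (Lys) → AAG (Lys) — synonymous.
Codon 5: GCT (Ala) → CCT (Pro) — missense.
Codon 8: ACA (Thr) → ACT (Thr) — synonymous.
Synonymous: 2 of 4.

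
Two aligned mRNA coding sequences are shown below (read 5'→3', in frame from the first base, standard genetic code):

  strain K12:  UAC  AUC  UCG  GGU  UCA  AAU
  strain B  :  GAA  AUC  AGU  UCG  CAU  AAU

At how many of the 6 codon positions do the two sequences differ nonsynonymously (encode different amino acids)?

Codon 1: UAC Tyr / GAA Glu — nonsynonymous.
Codon 2: AUC Ile / AUC Ile — identical.
Codon 3: UCG Ser / AGU Ser — synonymous.
Codon 4: GGU Gly / UCG Ser — nonsynonymous.
Codon 5: UCA Ser / CAU His — nonsynonymous.
Codon 6: AAU Asn / AAU Asn — identical.
Nonsynonymous differences: 3.

3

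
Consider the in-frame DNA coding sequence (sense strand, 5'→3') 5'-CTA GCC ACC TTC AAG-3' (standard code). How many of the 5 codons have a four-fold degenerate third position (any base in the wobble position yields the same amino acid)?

3

Codon 1 CTA (Leu): third position 4-fold.
Codon 2 GCC (Ala): third position 4-fold.
Codon 3 ACC (Thr): third position 4-fold.
Codon 4 TTC (Phe): third position 2-fold.
Codon 5 AAG (Lys): third position 2-fold.
Four-fold degenerate third positions: 3.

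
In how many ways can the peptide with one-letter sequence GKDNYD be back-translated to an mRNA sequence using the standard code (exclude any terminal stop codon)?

128

Gly: 4 codons.
Lys: 2 codons.
Asp: 2 codons.
Asn: 2 codons.
Tyr: 2 codons.
Asp: 2 codons.
4 × 2 × 2 × 2 × 2 × 2 = 128.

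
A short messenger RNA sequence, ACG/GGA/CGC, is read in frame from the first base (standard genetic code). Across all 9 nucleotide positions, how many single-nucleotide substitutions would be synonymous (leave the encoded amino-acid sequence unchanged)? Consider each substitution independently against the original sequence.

9

Codon 1 (ACG, Thr): 3 synonymous substitutions.
Codon 2 (GGA, Gly): 3 synonymous substitutions.
Codon 3 (CGC, Arg): 3 synonymous substitutions.
Total: 3 + 3 + 3 = 9.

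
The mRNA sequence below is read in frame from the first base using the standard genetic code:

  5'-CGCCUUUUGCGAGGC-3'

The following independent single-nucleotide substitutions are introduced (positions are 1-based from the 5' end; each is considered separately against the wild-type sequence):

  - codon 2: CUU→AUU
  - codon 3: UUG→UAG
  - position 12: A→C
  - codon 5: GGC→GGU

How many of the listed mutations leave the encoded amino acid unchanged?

2

Codon 2: CUU (Leu) → AUU (Ile) — missense.
Codon 3: UUG (Leu) → UAG (Stop) — nonsense.
Codon 4: CGA (Arg) → CGC (Arg) — synonymous.
Codon 5: GGC (Gly) → GGU (Gly) — synonymous.
Synonymous: 2 of 4.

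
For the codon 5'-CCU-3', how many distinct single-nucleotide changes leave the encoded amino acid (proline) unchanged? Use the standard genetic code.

Position 1: none → 0 synonymous.
Position 2: none → 0 synonymous.
Position 3: CCC, CCA, CCG → 3 synonymous.
Total: 0 + 0 + 3 = 3.

3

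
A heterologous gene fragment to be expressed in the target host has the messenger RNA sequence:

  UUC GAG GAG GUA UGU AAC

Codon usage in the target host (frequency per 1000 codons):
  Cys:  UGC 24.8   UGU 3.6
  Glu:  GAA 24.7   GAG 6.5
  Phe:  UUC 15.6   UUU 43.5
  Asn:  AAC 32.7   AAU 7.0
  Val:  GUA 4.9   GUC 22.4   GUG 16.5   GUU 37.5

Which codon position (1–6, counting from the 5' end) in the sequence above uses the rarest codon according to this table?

5

Codon 1 UUC (Phe): 15.6 per 1000.
Codon 2 GAG (Glu): 6.5 per 1000.
Codon 3 GAG (Glu): 6.5 per 1000.
Codon 4 GUA (Val): 4.9 per 1000.
Codon 5 UGU (Cys): 3.6 per 1000.
Codon 6 AAC (Asn): 32.7 per 1000.
Lowest frequency is 3.6 at codon 5.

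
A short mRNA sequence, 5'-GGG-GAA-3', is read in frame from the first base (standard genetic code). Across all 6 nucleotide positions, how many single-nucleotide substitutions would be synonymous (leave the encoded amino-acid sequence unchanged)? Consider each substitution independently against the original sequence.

4

Codon 1 (GGG, Gly): 3 synonymous substitutions.
Codon 2 (GAA, Glu): 1 synonymous substitution.
Total: 3 + 1 = 4.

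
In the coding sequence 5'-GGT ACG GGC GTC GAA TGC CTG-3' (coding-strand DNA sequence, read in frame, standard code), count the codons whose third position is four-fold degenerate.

5

Codon 1 GGT (Gly): third position 4-fold.
Codon 2 ACG (Thr): third position 4-fold.
Codon 3 GGC (Gly): third position 4-fold.
Codon 4 GTC (Val): third position 4-fold.
Codon 5 GAA (Glu): third position 2-fold.
Codon 6 TGC (Cys): third position 2-fold.
Codon 7 CTG (Leu): third position 4-fold.
Four-fold degenerate third positions: 5.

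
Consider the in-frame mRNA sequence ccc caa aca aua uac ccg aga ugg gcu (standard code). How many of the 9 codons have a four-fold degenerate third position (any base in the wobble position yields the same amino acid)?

Codon 1 CCC (Pro): third position 4-fold.
Codon 2 CAA (Gln): third position 2-fold.
Codon 3 ACA (Thr): third position 4-fold.
Codon 4 AUA (Ile): third position 3-fold.
Codon 5 UAC (Tyr): third position 2-fold.
Codon 6 CCG (Pro): third position 4-fold.
Codon 7 AGA (Arg): third position 2-fold.
Codon 8 UGG (Trp): third position 1-fold.
Codon 9 GCU (Ala): third position 4-fold.
Four-fold degenerate third positions: 4.

4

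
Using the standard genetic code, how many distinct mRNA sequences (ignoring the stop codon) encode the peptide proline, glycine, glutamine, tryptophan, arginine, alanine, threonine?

3072

Pro: 4 codons.
Gly: 4 codons.
Gln: 2 codons.
Trp: 1 codon.
Arg: 6 codons.
Ala: 4 codons.
Thr: 4 codons.
4 × 4 × 2 × 1 × 6 × 4 × 4 = 3072.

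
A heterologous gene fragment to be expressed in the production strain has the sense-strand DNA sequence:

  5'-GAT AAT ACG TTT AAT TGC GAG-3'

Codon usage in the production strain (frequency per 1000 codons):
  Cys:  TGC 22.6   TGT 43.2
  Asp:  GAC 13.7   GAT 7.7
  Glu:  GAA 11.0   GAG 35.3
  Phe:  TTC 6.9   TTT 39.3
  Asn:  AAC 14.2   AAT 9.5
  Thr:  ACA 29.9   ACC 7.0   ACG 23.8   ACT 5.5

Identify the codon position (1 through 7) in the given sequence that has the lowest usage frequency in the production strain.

1

Codon 1 GAT (Asp): 7.7 per 1000.
Codon 2 AAT (Asn): 9.5 per 1000.
Codon 3 ACG (Thr): 23.8 per 1000.
Codon 4 TTT (Phe): 39.3 per 1000.
Codon 5 AAT (Asn): 9.5 per 1000.
Codon 6 TGC (Cys): 22.6 per 1000.
Codon 7 GAG (Glu): 35.3 per 1000.
Lowest frequency is 7.7 at codon 1.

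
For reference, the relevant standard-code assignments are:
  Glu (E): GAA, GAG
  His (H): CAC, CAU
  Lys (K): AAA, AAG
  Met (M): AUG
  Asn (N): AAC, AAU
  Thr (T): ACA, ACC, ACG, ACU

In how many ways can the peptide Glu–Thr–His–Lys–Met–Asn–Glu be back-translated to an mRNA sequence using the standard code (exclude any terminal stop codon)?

Glu: 2 codons.
Thr: 4 codons.
His: 2 codons.
Lys: 2 codons.
Met: 1 codon.
Asn: 2 codons.
Glu: 2 codons.
2 × 4 × 2 × 2 × 1 × 2 × 2 = 128.

128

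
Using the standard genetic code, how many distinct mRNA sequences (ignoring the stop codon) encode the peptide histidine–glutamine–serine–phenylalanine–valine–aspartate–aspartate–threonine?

His: 2 codons.
Gln: 2 codons.
Ser: 6 codons.
Phe: 2 codons.
Val: 4 codons.
Asp: 2 codons.
Asp: 2 codons.
Thr: 4 codons.
2 × 2 × 6 × 2 × 4 × 2 × 2 × 4 = 3072.

3072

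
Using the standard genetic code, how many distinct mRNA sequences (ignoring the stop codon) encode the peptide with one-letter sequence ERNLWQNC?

Glu: 2 codons.
Arg: 6 codons.
Asn: 2 codons.
Leu: 6 codons.
Trp: 1 codon.
Gln: 2 codons.
Asn: 2 codons.
Cys: 2 codons.
2 × 6 × 2 × 6 × 1 × 2 × 2 × 2 = 1152.

1152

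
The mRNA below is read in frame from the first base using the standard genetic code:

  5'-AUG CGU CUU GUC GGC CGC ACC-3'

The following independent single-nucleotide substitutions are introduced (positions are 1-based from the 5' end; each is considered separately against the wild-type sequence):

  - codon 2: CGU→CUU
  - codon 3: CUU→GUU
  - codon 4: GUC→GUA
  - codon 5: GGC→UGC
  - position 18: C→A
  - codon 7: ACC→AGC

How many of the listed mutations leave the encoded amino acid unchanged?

2

Codon 2: CGU (Arg) → CUU (Leu) — missense.
Codon 3: CUU (Leu) → GUU (Val) — missense.
Codon 4: GUC (Val) → GUA (Val) — synonymous.
Codon 5: GGC (Gly) → UGC (Cys) — missense.
Codon 6: CGC (Arg) → CGA (Arg) — synonymous.
Codon 7: ACC (Thr) → AGC (Ser) — missense.
Synonymous: 2 of 6.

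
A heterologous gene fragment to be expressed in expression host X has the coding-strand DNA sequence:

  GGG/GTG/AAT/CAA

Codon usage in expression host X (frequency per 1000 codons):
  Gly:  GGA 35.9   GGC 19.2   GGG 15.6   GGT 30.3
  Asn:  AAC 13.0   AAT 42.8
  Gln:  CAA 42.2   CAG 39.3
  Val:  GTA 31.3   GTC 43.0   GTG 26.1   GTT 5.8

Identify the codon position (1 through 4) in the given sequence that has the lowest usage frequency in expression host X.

1

Codon 1 GGG (Gly): 15.6 per 1000.
Codon 2 GTG (Val): 26.1 per 1000.
Codon 3 AAT (Asn): 42.8 per 1000.
Codon 4 CAA (Gln): 42.2 per 1000.
Lowest frequency is 15.6 at codon 1.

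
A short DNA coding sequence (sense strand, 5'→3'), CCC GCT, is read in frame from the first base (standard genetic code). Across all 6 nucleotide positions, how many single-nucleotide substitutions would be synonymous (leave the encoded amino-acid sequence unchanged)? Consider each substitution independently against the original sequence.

6

Codon 1 (CCC, Pro): 3 synonymous substitutions.
Codon 2 (GCT, Ala): 3 synonymous substitutions.
Total: 3 + 3 = 6.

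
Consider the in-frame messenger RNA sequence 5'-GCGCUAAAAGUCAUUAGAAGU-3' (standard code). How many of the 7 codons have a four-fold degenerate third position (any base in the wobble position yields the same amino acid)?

Codon 1 GCG (Ala): third position 4-fold.
Codon 2 CUA (Leu): third position 4-fold.
Codon 3 AAA (Lys): third position 2-fold.
Codon 4 GUC (Val): third position 4-fold.
Codon 5 AUU (Ile): third position 3-fold.
Codon 6 AGA (Arg): third position 2-fold.
Codon 7 AGU (Ser): third position 2-fold.
Four-fold degenerate third positions: 3.

3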